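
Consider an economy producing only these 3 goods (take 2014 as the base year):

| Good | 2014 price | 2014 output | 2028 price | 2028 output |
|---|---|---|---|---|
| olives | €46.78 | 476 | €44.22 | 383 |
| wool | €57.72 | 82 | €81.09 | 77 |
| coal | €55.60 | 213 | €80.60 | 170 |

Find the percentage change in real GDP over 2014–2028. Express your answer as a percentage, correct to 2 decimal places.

Real GDP 2014 = Nominal GDP 2014 = 46.78·476 + 57.72·82 + 55.60·213 = 38843.12.
Real GDP 2028 (at 2014 prices) = 46.78·383 + 57.72·77 + 55.60·170 = 31813.18.
Real growth = 31813.18/38843.12 − 1 = -0.1810.

-18.10%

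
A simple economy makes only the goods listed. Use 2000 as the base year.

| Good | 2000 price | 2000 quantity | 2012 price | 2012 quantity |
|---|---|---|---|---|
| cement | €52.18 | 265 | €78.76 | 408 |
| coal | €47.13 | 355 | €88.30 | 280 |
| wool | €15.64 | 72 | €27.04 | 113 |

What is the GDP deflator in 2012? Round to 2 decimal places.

Nominal GDP 2012 = 78.76·408 + 88.30·280 + 27.04·113 = 59913.60.
Real GDP 2012 (at 2000 prices) = 52.18·408 + 47.13·280 + 15.64·113 = 36253.16.
Deflator = Nominal/Real × 100 = 59913.60/36253.16 × 100 = 165.264.

165.26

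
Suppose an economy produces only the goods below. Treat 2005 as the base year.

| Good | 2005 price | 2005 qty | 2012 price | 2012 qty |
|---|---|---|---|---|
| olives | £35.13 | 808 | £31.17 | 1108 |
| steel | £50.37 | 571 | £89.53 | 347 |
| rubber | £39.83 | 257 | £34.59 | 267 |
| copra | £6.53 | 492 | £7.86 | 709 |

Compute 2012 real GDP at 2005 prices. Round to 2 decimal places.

Real GDP 2012 = Σ (p_2005 × q_2012) = 35.13·1108 + 50.37·347 + 39.83·267 + 6.53·709 = 71666.81.

£71666.81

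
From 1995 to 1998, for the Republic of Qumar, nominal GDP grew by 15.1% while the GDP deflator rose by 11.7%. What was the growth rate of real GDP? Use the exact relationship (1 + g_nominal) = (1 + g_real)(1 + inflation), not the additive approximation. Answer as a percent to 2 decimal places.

3.04%

(1 + g_nom) = (1 + g_real)(1 + π), so g_real = 1.1510 / 1.1170 − 1 = 0.03044.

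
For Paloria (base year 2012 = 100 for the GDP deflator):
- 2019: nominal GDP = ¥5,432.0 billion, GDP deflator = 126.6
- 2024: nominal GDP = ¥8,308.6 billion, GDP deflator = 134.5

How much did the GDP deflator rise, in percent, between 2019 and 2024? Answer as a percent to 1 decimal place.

Price-level change = 134.5 / 126.6 − 1 = 0.0624.

6.2%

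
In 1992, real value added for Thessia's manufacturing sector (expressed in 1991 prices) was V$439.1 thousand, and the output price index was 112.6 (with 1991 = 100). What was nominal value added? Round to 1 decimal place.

V$494.4 thousand

Nominal value added = Real × (output price index/100) = 439.1 × 1.126 = 494.43.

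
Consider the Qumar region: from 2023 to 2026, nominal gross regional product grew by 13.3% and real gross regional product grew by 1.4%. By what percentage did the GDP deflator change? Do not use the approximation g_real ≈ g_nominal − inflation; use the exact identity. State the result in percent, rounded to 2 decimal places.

(1 + g_nom) = (1 + g_real)(1 + π), so π = 1.1330 / 1.0140 − 1 = 0.11736.

11.74%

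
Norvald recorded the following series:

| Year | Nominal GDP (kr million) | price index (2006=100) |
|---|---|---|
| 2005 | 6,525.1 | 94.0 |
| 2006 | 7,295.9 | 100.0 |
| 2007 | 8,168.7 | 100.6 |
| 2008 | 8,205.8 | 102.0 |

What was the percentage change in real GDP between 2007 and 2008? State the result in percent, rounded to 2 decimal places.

-0.92%

Real GDP 2007 = 8168.7/1.006 = 8119.98.
Real GDP 2008 = 8205.8/1.020 = 8044.90.
Change = 8044.90/8119.98 − 1 = -0.0092.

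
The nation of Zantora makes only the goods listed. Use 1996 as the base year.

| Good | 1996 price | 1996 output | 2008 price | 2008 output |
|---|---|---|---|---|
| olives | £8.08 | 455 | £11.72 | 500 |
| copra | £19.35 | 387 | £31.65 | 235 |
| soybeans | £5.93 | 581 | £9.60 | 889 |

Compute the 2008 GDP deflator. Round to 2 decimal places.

157.53

Nominal GDP 2008 = 11.72·500 + 31.65·235 + 9.60·889 = 21832.15.
Real GDP 2008 (at 1996 prices) = 8.08·500 + 19.35·235 + 5.93·889 = 13859.02.
Deflator = Nominal/Real × 100 = 21832.15/13859.02 × 100 = 157.530.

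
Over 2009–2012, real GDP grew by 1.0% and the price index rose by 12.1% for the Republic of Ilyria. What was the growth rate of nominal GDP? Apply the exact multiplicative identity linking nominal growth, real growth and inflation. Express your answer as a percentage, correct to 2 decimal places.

13.22%

(1 + g_nom) = (1 + g_real)(1 + π) = 1.0100 × 1.1210 = 1.13221.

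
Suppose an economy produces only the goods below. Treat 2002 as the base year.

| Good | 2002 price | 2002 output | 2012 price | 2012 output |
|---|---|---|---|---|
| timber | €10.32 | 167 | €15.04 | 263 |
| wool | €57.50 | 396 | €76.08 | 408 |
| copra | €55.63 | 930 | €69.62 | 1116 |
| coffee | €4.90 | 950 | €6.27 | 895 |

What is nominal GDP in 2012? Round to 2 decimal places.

Nominal GDP 2012 = Σ (p_2012 × q_2012) = 15.04·263 + 76.08·408 + 69.62·1116 + 6.27·895 = 118303.73.

€118303.73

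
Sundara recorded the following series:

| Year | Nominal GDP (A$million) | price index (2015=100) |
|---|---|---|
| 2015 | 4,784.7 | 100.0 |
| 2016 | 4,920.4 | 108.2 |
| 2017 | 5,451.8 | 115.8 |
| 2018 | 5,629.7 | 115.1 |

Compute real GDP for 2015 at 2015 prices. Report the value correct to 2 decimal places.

A$4,784.70 million

Real GDP 2015 = 4784.7 / 1.000 = 4784.70.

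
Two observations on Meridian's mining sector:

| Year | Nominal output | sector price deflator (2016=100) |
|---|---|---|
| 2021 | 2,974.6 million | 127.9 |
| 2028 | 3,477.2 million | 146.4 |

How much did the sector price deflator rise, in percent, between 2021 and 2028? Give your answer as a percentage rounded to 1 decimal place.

14.5%

Price-level change = 146.4 / 127.9 − 1 = 0.1446.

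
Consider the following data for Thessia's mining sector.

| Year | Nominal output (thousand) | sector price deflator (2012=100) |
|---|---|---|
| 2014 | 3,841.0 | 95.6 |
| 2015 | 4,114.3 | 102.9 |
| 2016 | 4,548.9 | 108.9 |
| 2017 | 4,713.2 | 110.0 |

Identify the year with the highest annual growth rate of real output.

2015: real = 4114.3/1.029 = 3998.35; growth vs 2014 (4017.78) = -0.48%.
2016: real = 4548.9/1.089 = 4177.13; growth vs 2015 (3998.35) = 4.47%.
2017: real = 4713.2/1.100 = 4284.73; growth vs 2016 (4177.13) = 2.58%.

2016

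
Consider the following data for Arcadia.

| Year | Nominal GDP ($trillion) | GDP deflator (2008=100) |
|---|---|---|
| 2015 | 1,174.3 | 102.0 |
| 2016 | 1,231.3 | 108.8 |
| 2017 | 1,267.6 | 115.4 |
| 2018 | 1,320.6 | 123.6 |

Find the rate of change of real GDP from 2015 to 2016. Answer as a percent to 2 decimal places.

Real GDP 2015 = 1174.3/1.020 = 1151.27.
Real GDP 2016 = 1231.3/1.088 = 1131.71.
Change = 1131.71/1151.27 − 1 = -0.0170.

-1.70%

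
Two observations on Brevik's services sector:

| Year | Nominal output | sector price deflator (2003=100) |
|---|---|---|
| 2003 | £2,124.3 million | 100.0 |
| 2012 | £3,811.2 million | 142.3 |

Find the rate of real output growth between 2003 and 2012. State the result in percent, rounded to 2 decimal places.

Deflate each year: 2003 → 2124.3/1.000 = 2124.30; 2012 → 3811.2/1.423 = 2678.29.
So real output changed by 2678.29/2124.30 − 1 = 0.2608, i.e. 26.08%.

26.08%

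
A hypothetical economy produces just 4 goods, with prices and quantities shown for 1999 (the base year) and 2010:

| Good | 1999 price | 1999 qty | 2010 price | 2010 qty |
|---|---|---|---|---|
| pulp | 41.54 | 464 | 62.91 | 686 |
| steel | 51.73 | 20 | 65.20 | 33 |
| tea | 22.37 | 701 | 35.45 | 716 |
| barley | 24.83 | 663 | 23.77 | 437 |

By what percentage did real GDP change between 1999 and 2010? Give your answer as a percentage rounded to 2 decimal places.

Real GDP 1999 = Nominal GDP 1999 = 41.54·464 + 51.73·20 + 22.37·701 + 24.83·663 = 52452.82.
Real GDP 2010 (at 1999 prices) = 41.54·686 + 51.73·33 + 22.37·716 + 24.83·437 = 57071.16.
Real growth = 57071.16/52452.82 − 1 = 0.0880.

8.80%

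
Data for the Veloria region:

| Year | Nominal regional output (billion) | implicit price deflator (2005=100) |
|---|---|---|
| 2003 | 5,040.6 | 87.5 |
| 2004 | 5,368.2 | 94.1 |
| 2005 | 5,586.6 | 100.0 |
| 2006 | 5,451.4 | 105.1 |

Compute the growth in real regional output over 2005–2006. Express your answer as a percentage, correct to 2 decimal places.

-7.16%

Real regional output 2005 = 5586.6/1.000 = 5586.60.
Real regional output 2006 = 5451.4/1.051 = 5186.87.
Change = 5186.87/5586.60 − 1 = -0.0716.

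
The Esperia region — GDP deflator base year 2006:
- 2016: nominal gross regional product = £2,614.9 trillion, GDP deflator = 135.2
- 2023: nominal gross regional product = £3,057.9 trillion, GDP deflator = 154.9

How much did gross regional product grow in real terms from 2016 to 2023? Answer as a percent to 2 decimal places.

Deflate each year: 2016 → 2614.9/1.352 = 1934.10; 2023 → 3057.9/1.549 = 1974.11.
So real gross regional product changed by 1974.11/1934.10 − 1 = 0.0207, i.e. 2.07%.

2.07%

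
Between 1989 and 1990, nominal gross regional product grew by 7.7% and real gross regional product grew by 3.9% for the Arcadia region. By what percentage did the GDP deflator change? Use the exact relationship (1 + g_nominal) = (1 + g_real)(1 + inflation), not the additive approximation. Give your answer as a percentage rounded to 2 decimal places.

(1 + g_nom) = (1 + g_real)(1 + π), so π = 1.0770 / 1.0390 − 1 = 0.03657.

3.66%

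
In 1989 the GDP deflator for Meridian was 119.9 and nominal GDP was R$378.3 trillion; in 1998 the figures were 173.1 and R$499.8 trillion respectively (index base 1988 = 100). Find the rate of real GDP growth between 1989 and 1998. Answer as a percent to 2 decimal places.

Deflate each year: 1989 → 378.3/1.199 = 315.51; 1998 → 499.8/1.731 = 288.73.
So real GDP changed by 288.73/315.51 − 1 = -0.0849, i.e. -8.49%.

-8.49%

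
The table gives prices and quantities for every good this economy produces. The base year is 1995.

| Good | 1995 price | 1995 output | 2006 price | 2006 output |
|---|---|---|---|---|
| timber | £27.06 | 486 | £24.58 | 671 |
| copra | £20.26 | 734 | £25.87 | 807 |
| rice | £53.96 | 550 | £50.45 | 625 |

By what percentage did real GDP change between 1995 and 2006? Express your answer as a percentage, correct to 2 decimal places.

18.25%

Real GDP 1995 = Nominal GDP 1995 = 27.06·486 + 20.26·734 + 53.96·550 = 57700.00.
Real GDP 2006 (at 1995 prices) = 27.06·671 + 20.26·807 + 53.96·625 = 68232.08.
Real growth = 68232.08/57700.00 − 1 = 0.1825.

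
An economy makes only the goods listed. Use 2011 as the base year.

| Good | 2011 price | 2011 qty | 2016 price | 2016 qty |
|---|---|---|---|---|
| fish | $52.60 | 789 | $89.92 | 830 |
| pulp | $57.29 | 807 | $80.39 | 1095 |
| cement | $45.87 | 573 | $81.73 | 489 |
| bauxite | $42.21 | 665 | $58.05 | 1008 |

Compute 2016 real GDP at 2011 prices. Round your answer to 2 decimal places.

$171368.66

Real GDP 2016 = Σ (p_2011 × q_2016) = 52.60·830 + 57.29·1095 + 45.87·489 + 42.21·1008 = 171368.66.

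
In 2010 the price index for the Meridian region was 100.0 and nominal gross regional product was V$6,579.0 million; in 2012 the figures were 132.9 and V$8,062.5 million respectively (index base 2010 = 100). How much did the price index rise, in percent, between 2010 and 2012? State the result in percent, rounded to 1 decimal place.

Price-level change = 132.9 / 100.0 − 1 = 0.3290.

32.9%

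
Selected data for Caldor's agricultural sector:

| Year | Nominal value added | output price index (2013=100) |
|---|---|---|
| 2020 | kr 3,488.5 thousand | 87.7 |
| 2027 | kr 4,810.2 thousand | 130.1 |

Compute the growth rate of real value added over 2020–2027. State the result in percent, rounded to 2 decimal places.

-7.05%

Deflate each year: 2020 → 3488.5/0.877 = 3977.77; 2027 → 4810.2/1.301 = 3697.31.
So real value added changed by 3697.31/3977.77 − 1 = -0.0705, i.e. -7.05%.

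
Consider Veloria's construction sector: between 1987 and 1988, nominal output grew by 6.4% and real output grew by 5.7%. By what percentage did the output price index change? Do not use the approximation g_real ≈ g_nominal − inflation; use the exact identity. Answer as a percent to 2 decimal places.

(1 + g_nom) = (1 + g_real)(1 + π), so π = 1.0640 / 1.0570 − 1 = 0.00662.

0.66%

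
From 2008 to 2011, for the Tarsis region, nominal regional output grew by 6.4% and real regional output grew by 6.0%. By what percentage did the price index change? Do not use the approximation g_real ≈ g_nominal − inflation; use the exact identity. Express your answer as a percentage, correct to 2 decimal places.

(1 + g_nom) = (1 + g_real)(1 + π), so π = 1.0640 / 1.0600 − 1 = 0.00377.

0.38%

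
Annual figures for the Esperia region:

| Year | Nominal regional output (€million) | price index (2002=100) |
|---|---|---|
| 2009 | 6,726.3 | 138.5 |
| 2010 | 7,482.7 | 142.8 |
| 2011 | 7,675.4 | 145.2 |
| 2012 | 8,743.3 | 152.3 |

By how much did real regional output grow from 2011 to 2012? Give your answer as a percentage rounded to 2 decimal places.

8.60%

Real regional output 2011 = 7675.4/1.452 = 5286.09.
Real regional output 2012 = 8743.3/1.523 = 5740.84.
Change = 5740.84/5286.09 − 1 = 0.0860.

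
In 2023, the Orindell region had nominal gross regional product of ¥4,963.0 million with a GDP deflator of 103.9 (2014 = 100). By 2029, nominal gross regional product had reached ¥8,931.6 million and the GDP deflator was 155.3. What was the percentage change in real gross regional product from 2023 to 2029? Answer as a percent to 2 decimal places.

20.40%

Deflate each year: 2023 → 4963.0/1.039 = 4776.71; 2029 → 8931.6/1.553 = 5751.19.
So real gross regional product changed by 5751.19/4776.71 − 1 = 0.2040, i.e. 20.40%.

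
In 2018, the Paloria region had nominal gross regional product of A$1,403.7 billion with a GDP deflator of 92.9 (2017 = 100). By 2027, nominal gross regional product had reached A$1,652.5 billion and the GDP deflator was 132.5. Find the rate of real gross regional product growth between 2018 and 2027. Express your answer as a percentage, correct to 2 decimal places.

Deflate each year: 2018 → 1403.7/0.929 = 1510.98; 2027 → 1652.5/1.325 = 1247.17.
So real gross regional product changed by 1247.17/1510.98 − 1 = -0.1746, i.e. -17.46%.

-17.46%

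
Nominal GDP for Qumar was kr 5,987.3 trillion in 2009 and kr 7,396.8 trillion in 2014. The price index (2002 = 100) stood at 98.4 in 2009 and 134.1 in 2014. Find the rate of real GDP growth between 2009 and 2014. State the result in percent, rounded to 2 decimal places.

-9.35%

Deflate each year: 2009 → 5987.3/0.984 = 6084.65; 2014 → 7396.8/1.341 = 5515.88.
So real GDP changed by 5515.88/6084.65 − 1 = -0.0935, i.e. -9.35%.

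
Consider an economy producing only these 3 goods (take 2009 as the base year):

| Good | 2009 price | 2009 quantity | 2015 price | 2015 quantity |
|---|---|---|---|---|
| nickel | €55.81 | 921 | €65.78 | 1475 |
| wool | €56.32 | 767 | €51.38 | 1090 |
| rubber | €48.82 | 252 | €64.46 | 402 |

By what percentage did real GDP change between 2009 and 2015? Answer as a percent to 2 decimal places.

Real GDP 2009 = Nominal GDP 2009 = 55.81·921 + 56.32·767 + 48.82·252 = 106901.09.
Real GDP 2015 (at 2009 prices) = 55.81·1475 + 56.32·1090 + 48.82·402 = 163334.19.
Real growth = 163334.19/106901.09 − 1 = 0.5279.

52.79%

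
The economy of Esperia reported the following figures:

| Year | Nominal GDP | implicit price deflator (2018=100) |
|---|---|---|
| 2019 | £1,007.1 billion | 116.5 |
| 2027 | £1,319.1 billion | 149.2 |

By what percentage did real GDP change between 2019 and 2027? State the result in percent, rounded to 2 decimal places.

Real GDP 2019 = 1007.1 / 1.165 = 864.46.
Real GDP 2027 = 1319.1 / 1.492 = 884.12.
Real growth = 884.12 / 864.46 − 1 = 0.0227.

2.27%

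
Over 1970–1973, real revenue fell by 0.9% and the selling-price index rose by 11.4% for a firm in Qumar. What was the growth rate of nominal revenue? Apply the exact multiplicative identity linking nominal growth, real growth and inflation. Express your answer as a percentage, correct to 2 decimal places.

(1 + g_nom) = (1 + g_real)(1 + π) = 0.9910 × 1.1140 = 1.10397.

10.40%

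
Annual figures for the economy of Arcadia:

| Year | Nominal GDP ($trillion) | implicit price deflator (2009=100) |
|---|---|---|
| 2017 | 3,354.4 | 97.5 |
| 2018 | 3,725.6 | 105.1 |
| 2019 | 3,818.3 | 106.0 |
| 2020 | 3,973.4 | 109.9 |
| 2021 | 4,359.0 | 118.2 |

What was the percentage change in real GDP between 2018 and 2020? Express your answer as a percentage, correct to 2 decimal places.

1.99%

Real GDP 2018 = 3725.6/1.051 = 3544.81.
Real GDP 2020 = 3973.4/1.099 = 3615.47.
Change = 3615.47/3544.81 − 1 = 0.0199.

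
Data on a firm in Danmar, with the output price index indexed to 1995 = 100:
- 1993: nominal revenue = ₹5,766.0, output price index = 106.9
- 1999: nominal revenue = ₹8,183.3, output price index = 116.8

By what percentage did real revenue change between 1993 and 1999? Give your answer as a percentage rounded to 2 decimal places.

Real revenue 1993 = 5766.0 / 1.069 = 5393.83.
Real revenue 1999 = 8183.3 / 1.168 = 7006.25.
Real growth = 7006.25 / 5393.83 − 1 = 0.2989.

29.89%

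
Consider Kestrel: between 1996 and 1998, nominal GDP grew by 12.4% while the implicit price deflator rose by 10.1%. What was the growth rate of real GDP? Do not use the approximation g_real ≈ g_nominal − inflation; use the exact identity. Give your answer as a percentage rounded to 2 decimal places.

(1 + g_nom) = (1 + g_real)(1 + π), so g_real = 1.1240 / 1.1010 − 1 = 0.02089.

2.09%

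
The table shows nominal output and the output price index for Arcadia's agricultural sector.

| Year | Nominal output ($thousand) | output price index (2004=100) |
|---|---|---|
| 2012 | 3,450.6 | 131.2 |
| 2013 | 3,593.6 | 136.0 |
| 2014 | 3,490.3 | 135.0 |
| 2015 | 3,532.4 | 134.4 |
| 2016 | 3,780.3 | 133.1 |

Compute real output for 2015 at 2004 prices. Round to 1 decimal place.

Real output 2015 = 3532.4 / 1.344 = 2628.27.

$2,628.3 thousand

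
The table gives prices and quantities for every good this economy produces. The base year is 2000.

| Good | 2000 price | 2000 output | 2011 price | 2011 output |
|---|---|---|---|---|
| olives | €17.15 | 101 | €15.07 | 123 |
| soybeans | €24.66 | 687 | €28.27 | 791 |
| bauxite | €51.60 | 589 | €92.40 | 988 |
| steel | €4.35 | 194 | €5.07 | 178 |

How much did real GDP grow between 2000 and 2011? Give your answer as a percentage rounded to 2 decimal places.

Real GDP 2000 = Nominal GDP 2000 = 17.15·101 + 24.66·687 + 51.60·589 + 4.35·194 = 49909.87.
Real GDP 2011 (at 2000 prices) = 17.15·123 + 24.66·791 + 51.60·988 + 4.35·178 = 73370.61.
Real growth = 73370.61/49909.87 − 1 = 0.4701.

47.01%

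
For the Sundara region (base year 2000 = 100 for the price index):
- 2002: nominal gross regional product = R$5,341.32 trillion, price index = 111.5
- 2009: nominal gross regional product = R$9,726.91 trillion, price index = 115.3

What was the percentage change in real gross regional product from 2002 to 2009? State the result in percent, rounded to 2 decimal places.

Deflate each year: 2002 → 5341.32/1.115 = 4790.42; 2009 → 9726.91/1.153 = 8436.18.
So real gross regional product changed by 8436.18/4790.42 − 1 = 0.7611, i.e. 76.11%.

76.11%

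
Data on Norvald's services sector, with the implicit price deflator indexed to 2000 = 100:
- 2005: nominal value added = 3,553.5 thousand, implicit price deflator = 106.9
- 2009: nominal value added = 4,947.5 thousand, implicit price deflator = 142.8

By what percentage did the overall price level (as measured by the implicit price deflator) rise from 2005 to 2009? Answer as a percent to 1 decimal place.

Price-level change = 142.8 / 106.9 − 1 = 0.3358.

33.6%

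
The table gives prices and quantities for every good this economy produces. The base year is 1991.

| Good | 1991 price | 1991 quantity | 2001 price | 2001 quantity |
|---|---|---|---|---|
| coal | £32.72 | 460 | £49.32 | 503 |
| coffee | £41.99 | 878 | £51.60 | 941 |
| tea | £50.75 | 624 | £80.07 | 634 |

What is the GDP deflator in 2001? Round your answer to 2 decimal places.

140.82

Nominal GDP 2001 = 49.32·503 + 51.60·941 + 80.07·634 = 124127.94.
Real GDP 2001 (at 1991 prices) = 32.72·503 + 41.99·941 + 50.75·634 = 88146.25.
Deflator = Nominal/Real × 100 = 124127.94/88146.25 × 100 = 140.820.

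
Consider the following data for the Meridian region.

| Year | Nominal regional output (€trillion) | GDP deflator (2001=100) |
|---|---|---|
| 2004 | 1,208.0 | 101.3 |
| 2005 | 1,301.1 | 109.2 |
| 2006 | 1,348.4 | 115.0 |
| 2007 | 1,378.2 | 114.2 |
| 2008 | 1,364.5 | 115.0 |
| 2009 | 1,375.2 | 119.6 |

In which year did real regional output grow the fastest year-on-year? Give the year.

2007

2005: real = 1301.1/1.092 = 1191.48; growth vs 2004 (1192.50) = -0.09%.
2006: real = 1348.4/1.150 = 1172.52; growth vs 2005 (1191.48) = -1.59%.
2007: real = 1378.2/1.142 = 1206.83; growth vs 2006 (1172.52) = 2.93%.
2008: real = 1364.5/1.150 = 1186.52; growth vs 2007 (1206.83) = -1.68%.
2009: real = 1375.2/1.196 = 1149.83; growth vs 2008 (1186.52) = -3.09%.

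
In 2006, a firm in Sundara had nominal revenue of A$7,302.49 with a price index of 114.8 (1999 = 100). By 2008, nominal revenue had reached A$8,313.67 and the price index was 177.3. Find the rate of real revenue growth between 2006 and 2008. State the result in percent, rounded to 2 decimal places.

Real revenue 2006 = 7302.49 / 1.148 = 6361.05.
Real revenue 2008 = 8313.67 / 1.773 = 4689.04.
Real growth = 4689.04 / 6361.05 − 1 = -0.2629.

-26.29%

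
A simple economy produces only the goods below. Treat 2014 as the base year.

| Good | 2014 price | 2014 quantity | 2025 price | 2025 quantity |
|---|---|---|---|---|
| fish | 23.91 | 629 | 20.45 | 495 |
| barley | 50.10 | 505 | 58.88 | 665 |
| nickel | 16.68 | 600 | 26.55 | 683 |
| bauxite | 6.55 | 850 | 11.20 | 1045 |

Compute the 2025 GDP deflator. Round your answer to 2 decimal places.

124.81

Nominal GDP 2025 = 20.45·495 + 58.88·665 + 26.55·683 + 11.20·1045 = 79115.60.
Real GDP 2025 (at 2014 prices) = 23.91·495 + 50.10·665 + 16.68·683 + 6.55·1045 = 63389.14.
Deflator = Nominal/Real × 100 = 79115.60/63389.14 × 100 = 124.809.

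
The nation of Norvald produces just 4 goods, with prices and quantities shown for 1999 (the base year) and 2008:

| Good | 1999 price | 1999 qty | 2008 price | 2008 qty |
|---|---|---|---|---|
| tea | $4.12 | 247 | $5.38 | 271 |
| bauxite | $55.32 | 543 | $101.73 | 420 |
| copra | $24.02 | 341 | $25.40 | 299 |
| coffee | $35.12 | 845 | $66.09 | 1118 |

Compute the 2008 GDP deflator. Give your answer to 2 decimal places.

Nominal GDP 2008 = 5.38·271 + 101.73·420 + 25.40·299 + 66.09·1118 = 125667.80.
Real GDP 2008 (at 1999 prices) = 4.12·271 + 55.32·420 + 24.02·299 + 35.12·1118 = 70797.06.
Deflator = Nominal/Real × 100 = 125667.80/70797.06 × 100 = 177.504.

177.50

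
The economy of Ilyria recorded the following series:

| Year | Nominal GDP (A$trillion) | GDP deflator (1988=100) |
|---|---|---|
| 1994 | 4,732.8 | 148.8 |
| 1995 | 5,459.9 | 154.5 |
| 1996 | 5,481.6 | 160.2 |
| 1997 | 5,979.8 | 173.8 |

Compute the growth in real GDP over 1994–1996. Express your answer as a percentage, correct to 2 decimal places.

7.58%

Real GDP 1994 = 4732.8/1.488 = 3180.65.
Real GDP 1996 = 5481.6/1.602 = 3421.72.
Change = 3421.72/3180.65 − 1 = 0.0758.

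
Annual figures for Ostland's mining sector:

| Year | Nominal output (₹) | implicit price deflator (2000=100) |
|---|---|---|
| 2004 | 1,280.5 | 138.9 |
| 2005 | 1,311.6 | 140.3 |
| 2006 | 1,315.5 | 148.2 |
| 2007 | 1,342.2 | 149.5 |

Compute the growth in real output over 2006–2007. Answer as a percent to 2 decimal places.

Real output 2006 = 1315.5/1.482 = 887.65.
Real output 2007 = 1342.2/1.495 = 897.79.
Change = 897.79/887.65 − 1 = 0.0114.

1.14%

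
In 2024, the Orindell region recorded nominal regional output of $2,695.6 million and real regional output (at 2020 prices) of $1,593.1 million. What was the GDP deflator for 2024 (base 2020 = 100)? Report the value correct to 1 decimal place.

GDP deflator = (Nominal / Real) × 100 = 2695.6 / 1593.1 × 100 = 169.20.

169.2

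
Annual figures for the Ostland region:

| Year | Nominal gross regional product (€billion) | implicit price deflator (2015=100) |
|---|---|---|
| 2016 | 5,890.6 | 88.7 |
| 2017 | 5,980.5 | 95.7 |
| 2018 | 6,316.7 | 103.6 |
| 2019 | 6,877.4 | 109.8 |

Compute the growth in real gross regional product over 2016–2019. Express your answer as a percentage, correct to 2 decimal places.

Real gross regional product 2016 = 5890.6/0.887 = 6641.04.
Real gross regional product 2019 = 6877.4/1.098 = 6263.57.
Change = 6263.57/6641.04 − 1 = -0.0568.

-5.68%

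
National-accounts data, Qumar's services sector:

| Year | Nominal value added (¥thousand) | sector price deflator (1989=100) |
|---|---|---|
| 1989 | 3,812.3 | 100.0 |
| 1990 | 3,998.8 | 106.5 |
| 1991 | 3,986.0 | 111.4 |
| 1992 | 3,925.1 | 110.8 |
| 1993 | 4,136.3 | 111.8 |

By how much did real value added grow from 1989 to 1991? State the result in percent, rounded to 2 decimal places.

-6.14%

Real value added 1989 = 3812.3/1.000 = 3812.30.
Real value added 1991 = 3986.0/1.114 = 3578.10.
Change = 3578.10/3812.30 − 1 = -0.0614.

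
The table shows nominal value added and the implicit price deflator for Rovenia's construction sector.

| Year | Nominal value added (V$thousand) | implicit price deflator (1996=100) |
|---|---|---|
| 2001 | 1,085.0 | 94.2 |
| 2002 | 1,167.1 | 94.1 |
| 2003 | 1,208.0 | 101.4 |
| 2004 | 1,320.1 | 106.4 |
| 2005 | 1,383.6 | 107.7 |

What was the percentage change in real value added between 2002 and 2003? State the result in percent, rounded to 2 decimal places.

Real value added 2002 = 1167.1/0.941 = 1240.28.
Real value added 2003 = 1208.0/1.014 = 1191.32.
Change = 1191.32/1240.28 − 1 = -0.0395.

-3.95%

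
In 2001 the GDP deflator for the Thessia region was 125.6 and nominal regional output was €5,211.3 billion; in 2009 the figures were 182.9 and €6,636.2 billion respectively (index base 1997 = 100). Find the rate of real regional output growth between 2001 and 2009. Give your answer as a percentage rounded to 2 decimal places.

Deflate each year: 2001 → 5211.3/1.256 = 4149.12; 2009 → 6636.2/1.829 = 3628.32.
So real regional output changed by 3628.32/4149.12 − 1 = -0.1255, i.e. -12.55%.

-12.55%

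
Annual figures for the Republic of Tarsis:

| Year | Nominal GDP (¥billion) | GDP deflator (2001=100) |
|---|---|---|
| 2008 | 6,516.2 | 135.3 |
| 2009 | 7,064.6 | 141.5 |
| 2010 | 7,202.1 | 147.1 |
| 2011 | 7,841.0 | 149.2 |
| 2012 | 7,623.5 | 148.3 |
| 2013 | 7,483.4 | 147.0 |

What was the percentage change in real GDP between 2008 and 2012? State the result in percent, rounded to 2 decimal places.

6.74%

Real GDP 2008 = 6516.2/1.353 = 4816.11.
Real GDP 2012 = 7623.5/1.483 = 5140.59.
Change = 5140.59/4816.11 − 1 = 0.0674.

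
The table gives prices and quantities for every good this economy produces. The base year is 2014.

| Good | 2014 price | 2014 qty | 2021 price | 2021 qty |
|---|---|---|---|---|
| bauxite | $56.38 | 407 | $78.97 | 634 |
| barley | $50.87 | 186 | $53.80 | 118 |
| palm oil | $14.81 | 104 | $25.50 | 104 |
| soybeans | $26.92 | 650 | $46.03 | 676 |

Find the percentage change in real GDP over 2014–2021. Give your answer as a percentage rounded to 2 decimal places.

Real GDP 2014 = Nominal GDP 2014 = 56.38·407 + 50.87·186 + 14.81·104 + 26.92·650 = 51446.72.
Real GDP 2021 (at 2014 prices) = 56.38·634 + 50.87·118 + 14.81·104 + 26.92·676 = 61485.74.
Real growth = 61485.74/51446.72 − 1 = 0.1951.

19.51%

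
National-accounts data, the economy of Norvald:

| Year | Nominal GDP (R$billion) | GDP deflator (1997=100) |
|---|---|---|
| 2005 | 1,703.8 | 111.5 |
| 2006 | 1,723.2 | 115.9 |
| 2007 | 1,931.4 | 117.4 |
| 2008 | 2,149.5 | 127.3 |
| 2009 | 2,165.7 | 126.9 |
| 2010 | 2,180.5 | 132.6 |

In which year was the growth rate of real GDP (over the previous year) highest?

2007

2006: real = 1723.2/1.159 = 1486.80; growth vs 2005 (1528.07) = -2.70%.
2007: real = 1931.4/1.174 = 1645.14; growth vs 2006 (1486.80) = 10.65%.
2008: real = 2149.5/1.273 = 1688.53; growth vs 2007 (1645.14) = 2.64%.
2009: real = 2165.7/1.269 = 1706.62; growth vs 2008 (1688.53) = 1.07%.
2010: real = 2180.5/1.326 = 1644.42; growth vs 2009 (1706.62) = -3.64%.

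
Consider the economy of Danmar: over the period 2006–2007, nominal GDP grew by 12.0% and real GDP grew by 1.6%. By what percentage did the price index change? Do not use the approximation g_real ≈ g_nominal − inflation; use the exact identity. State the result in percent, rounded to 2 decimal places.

10.24%

(1 + g_nom) = (1 + g_real)(1 + π), so π = 1.1200 / 1.0160 − 1 = 0.10236.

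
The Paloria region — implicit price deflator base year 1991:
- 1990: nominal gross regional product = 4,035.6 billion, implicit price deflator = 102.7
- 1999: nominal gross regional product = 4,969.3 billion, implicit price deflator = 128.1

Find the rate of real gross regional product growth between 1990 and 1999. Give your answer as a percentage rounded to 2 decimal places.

-1.28%

Deflate each year: 1990 → 4035.6/1.027 = 3929.50; 1999 → 4969.3/1.281 = 3879.23.
So real gross regional product changed by 3879.23/3929.50 − 1 = -0.0128, i.e. -1.28%.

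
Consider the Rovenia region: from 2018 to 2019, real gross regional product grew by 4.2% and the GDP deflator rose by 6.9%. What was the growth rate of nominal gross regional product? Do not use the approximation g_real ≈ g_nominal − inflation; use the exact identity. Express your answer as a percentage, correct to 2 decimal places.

11.39%

(1 + g_nom) = (1 + g_real)(1 + π) = 1.0420 × 1.0690 = 1.11390.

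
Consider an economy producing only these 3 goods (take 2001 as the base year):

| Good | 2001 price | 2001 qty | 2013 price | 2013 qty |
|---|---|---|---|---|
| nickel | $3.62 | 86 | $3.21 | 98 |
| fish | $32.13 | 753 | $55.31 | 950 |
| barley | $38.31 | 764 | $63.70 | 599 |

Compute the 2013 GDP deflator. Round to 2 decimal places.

Nominal GDP 2013 = 3.21·98 + 55.31·950 + 63.70·599 = 91015.38.
Real GDP 2013 (at 2001 prices) = 3.62·98 + 32.13·950 + 38.31·599 = 53825.95.
Deflator = Nominal/Real × 100 = 91015.38/53825.95 × 100 = 169.092.

169.09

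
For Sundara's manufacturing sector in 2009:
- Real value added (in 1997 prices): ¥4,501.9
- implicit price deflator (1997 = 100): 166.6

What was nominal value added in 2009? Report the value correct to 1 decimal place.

Nominal value added = Real × (implicit price deflator/100) = 4501.9 × 1.666 = 7500.17.

¥7,500.2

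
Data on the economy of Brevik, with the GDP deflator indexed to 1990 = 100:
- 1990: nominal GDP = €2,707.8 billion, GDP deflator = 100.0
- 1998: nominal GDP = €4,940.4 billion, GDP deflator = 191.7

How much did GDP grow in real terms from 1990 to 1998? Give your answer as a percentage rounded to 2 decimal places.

-4.82%

Real GDP 1990 = 2707.8 / 1.000 = 2707.80.
Real GDP 1998 = 4940.4 / 1.917 = 2577.15.
Real growth = 2577.15 / 2707.80 − 1 = -0.0482.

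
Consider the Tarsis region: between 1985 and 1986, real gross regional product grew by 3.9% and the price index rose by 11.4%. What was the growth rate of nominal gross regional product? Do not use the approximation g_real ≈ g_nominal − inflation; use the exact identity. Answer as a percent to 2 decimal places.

(1 + g_nom) = (1 + g_real)(1 + π) = 1.0390 × 1.1140 = 1.15745.

15.74%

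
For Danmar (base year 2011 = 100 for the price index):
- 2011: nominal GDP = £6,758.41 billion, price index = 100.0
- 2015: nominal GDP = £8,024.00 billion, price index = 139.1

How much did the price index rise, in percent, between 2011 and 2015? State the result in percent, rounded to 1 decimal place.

Price-level change = 139.1 / 100.0 − 1 = 0.3910.

39.1%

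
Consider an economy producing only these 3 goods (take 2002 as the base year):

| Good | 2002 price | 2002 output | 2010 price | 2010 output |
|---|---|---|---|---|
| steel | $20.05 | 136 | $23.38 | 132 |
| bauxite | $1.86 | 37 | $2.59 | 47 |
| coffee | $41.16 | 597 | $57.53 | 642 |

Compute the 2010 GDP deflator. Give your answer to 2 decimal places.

Nominal GDP 2010 = 23.38·132 + 2.59·47 + 57.53·642 = 40142.15.
Real GDP 2010 (at 2002 prices) = 20.05·132 + 1.86·47 + 41.16·642 = 29158.74.
Deflator = Nominal/Real × 100 = 40142.15/29158.74 × 100 = 137.668.

137.67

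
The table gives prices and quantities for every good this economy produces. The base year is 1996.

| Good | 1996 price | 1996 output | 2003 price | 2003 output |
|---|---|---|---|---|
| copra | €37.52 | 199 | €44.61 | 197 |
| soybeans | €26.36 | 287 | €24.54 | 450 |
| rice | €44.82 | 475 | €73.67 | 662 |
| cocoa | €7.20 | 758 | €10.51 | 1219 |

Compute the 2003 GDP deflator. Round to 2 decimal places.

Nominal GDP 2003 = 44.61·197 + 24.54·450 + 73.67·662 + 10.51·1219 = 81412.40.
Real GDP 2003 (at 1996 prices) = 37.52·197 + 26.36·450 + 44.82·662 + 7.20·1219 = 57701.08.
Deflator = Nominal/Real × 100 = 81412.40/57701.08 × 100 = 141.093.

141.09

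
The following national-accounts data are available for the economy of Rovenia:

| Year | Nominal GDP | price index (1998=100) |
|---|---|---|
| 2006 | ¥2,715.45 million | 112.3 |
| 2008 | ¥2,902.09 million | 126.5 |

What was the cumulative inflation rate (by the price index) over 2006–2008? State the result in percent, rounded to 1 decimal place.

Price-level change = 126.5 / 112.3 − 1 = 0.1264.

12.6%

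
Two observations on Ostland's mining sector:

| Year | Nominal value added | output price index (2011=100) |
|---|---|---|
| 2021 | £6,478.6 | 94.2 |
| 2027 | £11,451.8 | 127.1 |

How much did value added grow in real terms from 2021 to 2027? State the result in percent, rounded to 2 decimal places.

Real value added 2021 = 6478.6 / 0.942 = 6877.49.
Real value added 2027 = 11451.8 / 1.271 = 9010.07.
Real growth = 9010.07 / 6877.49 − 1 = 0.3101.

31.01%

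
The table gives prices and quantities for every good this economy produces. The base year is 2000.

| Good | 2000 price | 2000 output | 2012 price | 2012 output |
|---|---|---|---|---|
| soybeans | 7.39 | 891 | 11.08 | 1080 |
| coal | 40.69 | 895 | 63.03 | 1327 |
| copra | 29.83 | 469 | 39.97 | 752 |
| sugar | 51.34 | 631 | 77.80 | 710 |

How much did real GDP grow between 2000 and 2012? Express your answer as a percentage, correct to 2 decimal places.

35.21%

Real GDP 2000 = Nominal GDP 2000 = 7.39·891 + 40.69·895 + 29.83·469 + 51.34·631 = 89387.85.
Real GDP 2012 (at 2000 prices) = 7.39·1080 + 40.69·1327 + 29.83·752 + 51.34·710 = 120860.39.
Real growth = 120860.39/89387.85 − 1 = 0.3521.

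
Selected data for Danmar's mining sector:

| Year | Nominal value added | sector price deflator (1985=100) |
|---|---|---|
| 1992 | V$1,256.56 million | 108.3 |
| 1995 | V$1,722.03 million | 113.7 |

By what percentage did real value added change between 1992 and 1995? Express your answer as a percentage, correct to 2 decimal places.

30.53%

Deflate each year: 1992 → 1256.56/1.083 = 1160.26; 1995 → 1722.03/1.137 = 1514.54.
So real value added changed by 1514.54/1160.26 − 1 = 0.3053, i.e. 30.53%.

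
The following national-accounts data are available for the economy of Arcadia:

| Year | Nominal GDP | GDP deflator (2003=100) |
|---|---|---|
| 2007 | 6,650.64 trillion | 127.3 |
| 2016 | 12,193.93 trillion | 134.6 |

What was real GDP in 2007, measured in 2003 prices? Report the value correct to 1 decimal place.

Real GDP = Nominal / (GDP deflator/100) = 6650.64 / 1.273 = 5224.38.

5,224.4 trillion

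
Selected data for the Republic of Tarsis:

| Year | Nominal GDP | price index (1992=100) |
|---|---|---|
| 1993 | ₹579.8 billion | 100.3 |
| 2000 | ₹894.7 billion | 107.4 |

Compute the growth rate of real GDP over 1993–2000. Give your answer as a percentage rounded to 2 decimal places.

44.11%

Deflate each year: 1993 → 579.8/1.003 = 578.07; 2000 → 894.7/1.074 = 833.05.
So real GDP changed by 833.05/578.07 − 1 = 0.4411, i.e. 44.11%.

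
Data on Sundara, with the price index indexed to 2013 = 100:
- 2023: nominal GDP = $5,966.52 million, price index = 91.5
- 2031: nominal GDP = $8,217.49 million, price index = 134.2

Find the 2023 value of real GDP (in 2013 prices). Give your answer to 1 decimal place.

$6,520.8 million

Real GDP = Nominal / (price index/100) = 5966.52 / 0.915 = 6520.79.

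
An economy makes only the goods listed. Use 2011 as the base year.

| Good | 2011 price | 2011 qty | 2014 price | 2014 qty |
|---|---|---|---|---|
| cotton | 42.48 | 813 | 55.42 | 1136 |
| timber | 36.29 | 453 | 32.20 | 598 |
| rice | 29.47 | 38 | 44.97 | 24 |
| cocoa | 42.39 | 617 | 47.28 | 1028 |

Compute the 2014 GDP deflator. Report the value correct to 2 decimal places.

Nominal GDP 2014 = 55.42·1136 + 32.20·598 + 44.97·24 + 47.28·1028 = 131895.84.
Real GDP 2014 (at 2011 prices) = 42.48·1136 + 36.29·598 + 29.47·24 + 42.39·1028 = 114242.90.
Deflator = Nominal/Real × 100 = 131895.84/114242.90 × 100 = 115.452.

115.45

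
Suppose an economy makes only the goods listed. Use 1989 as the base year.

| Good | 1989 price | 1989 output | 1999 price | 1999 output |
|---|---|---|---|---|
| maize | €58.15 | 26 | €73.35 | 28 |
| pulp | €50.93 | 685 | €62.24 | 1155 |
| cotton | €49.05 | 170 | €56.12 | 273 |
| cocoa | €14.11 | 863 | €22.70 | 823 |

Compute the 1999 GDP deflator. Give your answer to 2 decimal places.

Nominal GDP 1999 = 73.35·28 + 62.24·1155 + 56.12·273 + 22.70·823 = 107943.86.
Real GDP 1999 (at 1989 prices) = 58.15·28 + 50.93·1155 + 49.05·273 + 14.11·823 = 85455.53.
Deflator = Nominal/Real × 100 = 107943.86/85455.53 × 100 = 126.316.

126.32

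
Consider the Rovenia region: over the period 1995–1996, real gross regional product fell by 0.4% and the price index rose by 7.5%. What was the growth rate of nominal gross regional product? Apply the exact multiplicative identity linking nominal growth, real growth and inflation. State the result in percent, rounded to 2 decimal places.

(1 + g_nom) = (1 + g_real)(1 + π) = 0.9960 × 1.0750 = 1.07070.

7.07%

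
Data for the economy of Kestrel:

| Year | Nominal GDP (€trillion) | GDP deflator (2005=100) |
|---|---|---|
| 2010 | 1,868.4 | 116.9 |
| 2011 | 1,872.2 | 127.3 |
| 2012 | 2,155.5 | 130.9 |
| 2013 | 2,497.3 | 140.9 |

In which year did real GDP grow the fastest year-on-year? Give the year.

2011: real = 1872.2/1.273 = 1470.70; growth vs 2010 (1598.29) = -7.98%.
2012: real = 2155.5/1.309 = 1646.68; growth vs 2011 (1470.70) = 11.97%.
2013: real = 2497.3/1.409 = 1772.39; growth vs 2012 (1646.68) = 7.63%.

2012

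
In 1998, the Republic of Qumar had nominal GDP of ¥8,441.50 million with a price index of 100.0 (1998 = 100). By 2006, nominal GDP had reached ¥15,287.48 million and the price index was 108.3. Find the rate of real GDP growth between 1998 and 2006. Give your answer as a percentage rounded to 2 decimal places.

Real GDP 1998 = 8441.50 / 1.000 = 8441.50.
Real GDP 2006 = 15287.48 / 1.083 = 14115.86.
Real growth = 14115.86 / 8441.50 − 1 = 0.6722.

67.22%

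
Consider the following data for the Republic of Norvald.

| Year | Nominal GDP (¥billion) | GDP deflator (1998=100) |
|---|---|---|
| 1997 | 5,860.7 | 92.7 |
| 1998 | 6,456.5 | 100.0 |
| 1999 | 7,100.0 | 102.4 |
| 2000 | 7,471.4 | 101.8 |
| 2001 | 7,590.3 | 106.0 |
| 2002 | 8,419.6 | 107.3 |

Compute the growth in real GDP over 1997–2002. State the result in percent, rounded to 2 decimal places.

24.11%

Real GDP 1997 = 5860.7/0.927 = 6322.22.
Real GDP 2002 = 8419.6/1.073 = 7846.78.
Change = 7846.78/6322.22 − 1 = 0.2411.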